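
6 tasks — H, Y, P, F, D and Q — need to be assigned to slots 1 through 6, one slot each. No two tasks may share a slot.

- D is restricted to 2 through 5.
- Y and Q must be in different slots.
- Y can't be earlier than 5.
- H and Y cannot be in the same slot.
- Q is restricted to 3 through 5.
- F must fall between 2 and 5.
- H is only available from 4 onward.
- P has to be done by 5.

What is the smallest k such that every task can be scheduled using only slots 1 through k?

With at most 1 per slot and 6 tasks, at least 6 slots are needed.
Y can't be placed before 5, so the schedule must run through at least slot 5.
6 works (last occupied slot: 6): for example H -> 6, Q -> 3, P -> 1, F -> 2, Y -> 5, D -> 4.

6 slots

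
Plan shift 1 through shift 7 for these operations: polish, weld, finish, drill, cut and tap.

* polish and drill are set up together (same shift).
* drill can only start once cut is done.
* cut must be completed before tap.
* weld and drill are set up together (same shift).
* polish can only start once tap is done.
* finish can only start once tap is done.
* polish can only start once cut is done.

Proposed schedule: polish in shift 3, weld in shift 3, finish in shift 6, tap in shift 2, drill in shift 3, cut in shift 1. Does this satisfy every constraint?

Yes, all constraints hold

weld and drill are set up together (same shift) — holds.
cut must be completed before tap — holds.
polish can only start once tap is done — holds.
finish can only start once tap is done — holds.
drill can only start once cut is done — holds.
polish and drill are set up together (same shift) — holds.
polish can only start once cut is done — holds.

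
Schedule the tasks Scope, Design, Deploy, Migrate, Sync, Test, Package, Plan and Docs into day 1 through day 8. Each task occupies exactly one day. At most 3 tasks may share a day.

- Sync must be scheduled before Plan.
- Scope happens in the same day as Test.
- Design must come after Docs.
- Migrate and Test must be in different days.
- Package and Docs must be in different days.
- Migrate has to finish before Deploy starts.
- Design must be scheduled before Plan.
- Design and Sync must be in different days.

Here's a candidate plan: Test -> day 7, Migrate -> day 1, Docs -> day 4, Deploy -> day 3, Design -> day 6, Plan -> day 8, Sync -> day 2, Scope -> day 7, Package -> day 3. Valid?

Yes

Sync must be scheduled before Plan — holds.
Package and Docs must be in different days — holds.
Scope happens in the same day as Test — holds.
Design must come after Docs — holds.
Migrate and Test must be in different days — holds.
Design must be scheduled before Plan — holds.
Design and Sync must be in different days — holds.
Migrate has to finish before Deploy starts — holds.
At most 3 tasks may share a day — holds.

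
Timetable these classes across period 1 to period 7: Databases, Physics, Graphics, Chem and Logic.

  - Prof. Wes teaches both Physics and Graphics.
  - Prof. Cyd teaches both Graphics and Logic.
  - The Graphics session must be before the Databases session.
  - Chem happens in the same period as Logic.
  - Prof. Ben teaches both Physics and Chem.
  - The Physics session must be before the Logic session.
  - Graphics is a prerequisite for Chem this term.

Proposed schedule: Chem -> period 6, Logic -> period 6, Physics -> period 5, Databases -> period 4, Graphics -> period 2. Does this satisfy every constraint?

Valid

Chem happens in the same period as Logic — holds.
Prof. Wes teaches both Physics and Graphics — holds.
Prof. Cyd teaches both Graphics and Logic — holds.
Prof. Ben teaches both Physics and Chem — holds.
The Graphics session must be before the Databases session — holds.
The Physics session must be before the Logic session — holds.
Graphics is a prerequisite for Chem this term — holds.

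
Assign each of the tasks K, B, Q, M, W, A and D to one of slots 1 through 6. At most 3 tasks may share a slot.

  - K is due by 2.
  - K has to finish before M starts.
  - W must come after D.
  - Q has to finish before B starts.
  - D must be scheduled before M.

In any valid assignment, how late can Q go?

5

Downstream work caps Q at 5.
Q at 5 is achievable: M in 2; A in 1; D in 1; W in 2; Q in 5; B in 6; K in 1.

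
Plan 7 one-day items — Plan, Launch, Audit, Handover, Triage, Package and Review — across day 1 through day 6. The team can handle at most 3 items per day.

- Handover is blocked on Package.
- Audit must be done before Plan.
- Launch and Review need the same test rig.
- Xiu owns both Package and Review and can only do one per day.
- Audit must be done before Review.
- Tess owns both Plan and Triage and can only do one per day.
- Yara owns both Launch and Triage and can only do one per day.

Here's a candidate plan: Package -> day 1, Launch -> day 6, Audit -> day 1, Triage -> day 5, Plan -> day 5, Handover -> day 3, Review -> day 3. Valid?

Launch and Review need the same test rig — holds.
Tess owns both Plan and Triage and can only do one per day — violated.
Yara owns both Launch and Triage and can only do one per day — holds.
Xiu owns both Package and Review and can only do one per day — holds.
Audit must be done before Review — holds.
Audit must be done before Plan — holds.
Handover is blocked on Package — holds.
The team can handle at most 3 items per day — holds.

Invalid. Tess owns both Plan and Triage and can only do one per day.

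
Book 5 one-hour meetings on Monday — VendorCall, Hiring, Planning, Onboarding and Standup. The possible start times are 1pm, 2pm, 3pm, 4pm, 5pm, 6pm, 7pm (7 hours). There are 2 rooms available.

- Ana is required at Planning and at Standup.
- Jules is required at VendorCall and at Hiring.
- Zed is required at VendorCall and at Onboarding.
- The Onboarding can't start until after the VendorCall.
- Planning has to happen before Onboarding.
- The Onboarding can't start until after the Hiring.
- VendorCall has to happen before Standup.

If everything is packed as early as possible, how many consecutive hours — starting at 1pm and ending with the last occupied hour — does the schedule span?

The precedence chain requires at least 2 distinct hours.
With at most 2 per hour and 5 meetings, at least 3 hours are needed.
3 works (last occupied hour: 3pm): for example Standup in 2pm; Onboarding in 3pm; Planning in 1pm; Hiring in 2pm; VendorCall in 1pm.

3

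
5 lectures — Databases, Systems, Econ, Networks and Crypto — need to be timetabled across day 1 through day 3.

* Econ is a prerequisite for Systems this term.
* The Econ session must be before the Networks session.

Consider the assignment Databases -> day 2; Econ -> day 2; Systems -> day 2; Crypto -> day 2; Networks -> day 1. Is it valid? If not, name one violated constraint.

No. The Econ session must be before the Networks session is not satisfied.

The Econ session must be before the Networks session — violated.
Econ is a prerequisite for Systems this term — violated.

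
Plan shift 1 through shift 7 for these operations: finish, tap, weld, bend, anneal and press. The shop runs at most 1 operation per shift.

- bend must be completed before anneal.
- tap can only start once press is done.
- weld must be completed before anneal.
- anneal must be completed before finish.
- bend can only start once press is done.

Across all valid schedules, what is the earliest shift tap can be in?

shift 2

Precedence pushes tap to at least shift 2.
tap at shift 2 is achievable: finish=shift 6; weld=shift 4; press=shift 1; tap=shift 2; anneal=shift 5; bend=shift 3.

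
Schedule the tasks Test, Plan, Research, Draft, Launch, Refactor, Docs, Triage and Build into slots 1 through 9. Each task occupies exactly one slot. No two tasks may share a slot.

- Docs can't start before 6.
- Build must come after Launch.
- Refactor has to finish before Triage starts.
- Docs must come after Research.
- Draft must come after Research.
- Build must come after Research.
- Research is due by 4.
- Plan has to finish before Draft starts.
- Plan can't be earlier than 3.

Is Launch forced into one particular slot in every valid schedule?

No

Launch can be 1 (e.g. Build -> 5, Docs -> 6, Launch -> 1, Triage -> 8, Draft -> 4, Plan -> 3, Test -> 9, Refactor -> 7, Research -> 2) or 2 (e.g. Draft in 4, Refactor in 7, Build in 5, Plan in 3, Launch in 2, Research in 1, Test in 9, Triage in 8, Docs in 6).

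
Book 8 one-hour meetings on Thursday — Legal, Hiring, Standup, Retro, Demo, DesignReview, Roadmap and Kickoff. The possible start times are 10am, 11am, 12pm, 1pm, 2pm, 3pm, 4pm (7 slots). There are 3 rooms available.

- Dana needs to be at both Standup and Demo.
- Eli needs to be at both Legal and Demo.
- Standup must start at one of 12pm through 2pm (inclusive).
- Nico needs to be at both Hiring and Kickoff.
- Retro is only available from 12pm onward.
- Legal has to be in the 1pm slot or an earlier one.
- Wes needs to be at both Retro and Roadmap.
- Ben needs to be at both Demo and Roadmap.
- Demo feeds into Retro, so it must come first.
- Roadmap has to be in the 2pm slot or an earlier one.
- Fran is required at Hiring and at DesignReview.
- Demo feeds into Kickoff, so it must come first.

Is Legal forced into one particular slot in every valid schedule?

Legal can be 10am (e.g. Kickoff in 12pm; Demo in 11am; DesignReview in 11am; Standup in 12pm; Hiring in 10am; Roadmap in 10am; Retro in 12pm; Legal in 10am) or 11am (e.g. Retro -> 12pm; Kickoff -> 11am; Demo -> 10am; Legal -> 11am; Hiring -> 10am; Roadmap -> 11am; DesignReview -> 12pm; Standup -> 12pm).

No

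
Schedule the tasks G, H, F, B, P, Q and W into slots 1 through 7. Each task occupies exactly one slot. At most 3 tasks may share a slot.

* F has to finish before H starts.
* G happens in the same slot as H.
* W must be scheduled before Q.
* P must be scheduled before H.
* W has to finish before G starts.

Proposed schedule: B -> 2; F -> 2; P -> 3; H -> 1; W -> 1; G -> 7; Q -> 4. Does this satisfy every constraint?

Invalid. G happens in the same slot as H.

W has to finish before G starts — holds.
P must be scheduled before H — violated.
F has to finish before H starts — violated.
W must be scheduled before Q — holds.
G happens in the same slot as H — violated.
At most 3 tasks may share a slot — holds.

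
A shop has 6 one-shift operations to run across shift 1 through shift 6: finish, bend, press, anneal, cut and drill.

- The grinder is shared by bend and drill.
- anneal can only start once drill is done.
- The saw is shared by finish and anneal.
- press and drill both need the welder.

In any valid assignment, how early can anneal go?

shift 2

Precedence pushes anneal to at least shift 2.
anneal at shift 2 is achievable: press -> shift 2; cut -> shift 1; drill -> shift 1; bend -> shift 2; anneal -> shift 2; finish -> shift 1.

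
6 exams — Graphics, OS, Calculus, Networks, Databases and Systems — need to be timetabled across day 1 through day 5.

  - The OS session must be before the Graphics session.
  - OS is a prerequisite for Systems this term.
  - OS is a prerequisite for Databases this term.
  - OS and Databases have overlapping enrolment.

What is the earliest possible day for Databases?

Precedence pushes Databases to at least day 2.
Databases at day 2 is achievable: OS -> day 1; Calculus -> day 1; Graphics -> day 2; Systems -> day 2; Networks -> day 1; Databases -> day 2.

day 2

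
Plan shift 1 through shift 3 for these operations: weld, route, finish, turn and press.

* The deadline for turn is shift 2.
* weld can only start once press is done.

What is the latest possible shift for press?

Downstream work caps press at shift 2.
press at shift 2 is achievable: press=shift 2; finish=shift 1; weld=shift 3; turn=shift 1; route=shift 1.

shift 2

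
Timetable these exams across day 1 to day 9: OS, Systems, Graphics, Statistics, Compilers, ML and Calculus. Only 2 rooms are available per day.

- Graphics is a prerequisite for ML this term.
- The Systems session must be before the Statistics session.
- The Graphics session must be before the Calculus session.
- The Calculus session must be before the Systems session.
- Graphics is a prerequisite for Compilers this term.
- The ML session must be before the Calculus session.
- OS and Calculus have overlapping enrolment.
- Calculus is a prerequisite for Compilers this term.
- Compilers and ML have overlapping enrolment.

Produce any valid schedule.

ML in day 2; OS in day 1; Systems in day 4; Compilers in day 4; Graphics in day 1; Statistics in day 5; Calculus in day 3

Checking: Graphics(day 1) before ML(day 2); ML(day 2) before Calculus(day 3); Calculus(day 3) before Compilers(day 4); Systems(day 4) before Statistics(day 5); Graphics(day 1) before Compilers(day 4); Graphics(day 1) before Calculus(day 3); Calculus(day 3) before Systems(day 4); Compilers(day 4) != ML(day 2); OS(day 1) != Calculus(day 3); max 2 per day (cap 2).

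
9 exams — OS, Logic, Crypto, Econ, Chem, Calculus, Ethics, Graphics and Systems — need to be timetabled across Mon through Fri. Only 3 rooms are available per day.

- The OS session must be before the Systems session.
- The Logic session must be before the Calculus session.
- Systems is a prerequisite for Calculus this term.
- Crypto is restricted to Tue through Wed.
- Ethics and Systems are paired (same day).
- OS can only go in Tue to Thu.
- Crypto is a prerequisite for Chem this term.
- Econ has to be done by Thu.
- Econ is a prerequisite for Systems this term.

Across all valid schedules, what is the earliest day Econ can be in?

Mon

Econ's own window allows nothing later than Thu; downstream work caps Econ at Wed.
Econ at Mon is achievable: Econ in Mon, Calculus in Thu, Chem in Wed, Systems in Wed, Crypto in Tue, Graphics in Mon, Logic in Mon, Ethics in Wed, OS in Tue.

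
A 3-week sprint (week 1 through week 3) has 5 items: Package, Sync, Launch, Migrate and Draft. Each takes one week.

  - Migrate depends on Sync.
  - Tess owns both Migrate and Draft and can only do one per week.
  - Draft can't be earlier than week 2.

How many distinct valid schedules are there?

27

Splitting on Package: it can be week 1 (9), week 2 (9), week 3 (9). Listing each branch's schedules as (Sync, Launch, Migrate, Draft) by week number:
Package=week 1: (1,1,2,3) (1,1,3,2) (1,2,2,3) (1,2,3,2) (1,3,2,3) (1,3,3,2) (2,1,3,2) (2,2,3,2) (2,3,3,2) — 9.
Package=week 2: (1,1,2,3) (1,1,3,2) (1,2,2,3) (1,2,3,2) (1,3,2,3) (1,3,3,2) (2,1,3,2) (2,2,3,2) (2,3,3,2) — 9.
Package=week 3: (1,1,2,3) (1,1,3,2) (1,2,2,3) (1,2,3,2) (1,3,2,3) (1,3,3,2) (2,1,3,2) (2,2,3,2) (2,3,3,2) — 9.
Summing: 9 + 9 + 9 = 27.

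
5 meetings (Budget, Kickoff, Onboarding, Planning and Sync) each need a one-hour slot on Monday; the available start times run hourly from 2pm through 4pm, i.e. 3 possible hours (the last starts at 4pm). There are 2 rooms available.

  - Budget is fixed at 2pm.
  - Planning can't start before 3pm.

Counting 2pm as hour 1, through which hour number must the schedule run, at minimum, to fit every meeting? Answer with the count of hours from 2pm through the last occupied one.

3

With at most 2 per hour and 5 meetings, at least 3 hours are needed.
Planning can't be placed before 3pm — that is hour 2 counting from 2pm — so the schedule must run through at least 2 hours.
3 works (last occupied hour: 4pm): for example Sync in 4pm; Kickoff in 2pm; Budget in 2pm; Planning in 3pm; Onboarding in 3pm.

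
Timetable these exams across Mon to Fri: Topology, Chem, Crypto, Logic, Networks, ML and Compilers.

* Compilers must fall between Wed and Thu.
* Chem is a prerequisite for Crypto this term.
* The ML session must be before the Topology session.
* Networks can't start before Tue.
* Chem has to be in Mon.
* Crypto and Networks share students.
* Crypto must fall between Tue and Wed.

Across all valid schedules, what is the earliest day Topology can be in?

Precedence pushes Topology to at least Tue.
Topology at Tue is achievable: Crypto in Tue, Networks in Wed, Topology in Tue, Compilers in Wed, Logic in Mon, ML in Mon, Chem in Mon.

Tue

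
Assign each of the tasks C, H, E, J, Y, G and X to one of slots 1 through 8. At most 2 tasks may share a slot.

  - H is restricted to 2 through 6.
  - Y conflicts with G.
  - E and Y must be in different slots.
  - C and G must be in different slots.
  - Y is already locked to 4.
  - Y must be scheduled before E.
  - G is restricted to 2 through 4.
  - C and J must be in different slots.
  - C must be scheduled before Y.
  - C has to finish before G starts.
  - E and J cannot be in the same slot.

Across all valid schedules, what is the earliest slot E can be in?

5

Precedence pushes E to at least 5.
E at 5 is achievable: E in 5; Y in 4; J in 3; G in 2; X in 1; H in 2; C in 1.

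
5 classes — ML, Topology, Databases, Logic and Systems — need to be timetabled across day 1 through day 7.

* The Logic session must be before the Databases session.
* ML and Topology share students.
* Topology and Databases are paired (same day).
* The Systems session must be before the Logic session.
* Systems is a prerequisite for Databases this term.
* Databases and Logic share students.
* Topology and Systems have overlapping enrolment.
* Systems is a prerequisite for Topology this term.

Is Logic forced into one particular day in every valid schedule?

Logic can be day 2 (e.g. Databases in day 3, Topology in day 3, ML in day 1, Systems in day 1, Logic in day 2) or day 3 (e.g. ML -> day 1; Databases -> day 4; Systems -> day 1; Topology -> day 4; Logic -> day 3).

No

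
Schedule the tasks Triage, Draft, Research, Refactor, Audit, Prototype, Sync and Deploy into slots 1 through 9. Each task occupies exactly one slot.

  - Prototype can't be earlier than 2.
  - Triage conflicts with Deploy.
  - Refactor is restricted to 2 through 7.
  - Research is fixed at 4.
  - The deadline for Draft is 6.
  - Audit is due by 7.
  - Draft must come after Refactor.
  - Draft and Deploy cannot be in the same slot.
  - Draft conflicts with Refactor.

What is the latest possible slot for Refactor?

5

Refactor is available from 2; Refactor's own window allows nothing later than 7; downstream work caps Refactor at 5.
Refactor at 5 is achievable: Audit -> 1; Triage -> 1; Draft -> 6; Refactor -> 5; Deploy -> 2; Research -> 4; Prototype -> 2; Sync -> 1.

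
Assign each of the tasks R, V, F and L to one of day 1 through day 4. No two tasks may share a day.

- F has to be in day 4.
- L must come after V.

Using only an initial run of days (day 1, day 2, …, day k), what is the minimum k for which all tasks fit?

The precedence chain requires at least 2 distinct days.
With at most 1 per day and 4 tasks, at least 4 days are needed.
F can't be placed before day 4, so the schedule must run through at least day 4.
4 works (last occupied day: day 4): for example V in day 1; R in day 3; L in day 2; F in day 4.

4 days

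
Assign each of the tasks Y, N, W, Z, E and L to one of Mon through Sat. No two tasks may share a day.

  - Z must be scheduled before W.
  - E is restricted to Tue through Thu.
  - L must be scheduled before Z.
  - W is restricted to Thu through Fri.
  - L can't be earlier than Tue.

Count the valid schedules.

Splitting on Y: it can be Mon (3), Sat (3). Listing each branch's schedules as (N, W, Z, E, L):
Y=Mon: (Sat,Fri,Wed,Thu,Tue) (Sat,Fri,Thu,Tue,Wed) (Sat,Fri,Thu,Wed,Tue) — 3.
Y=Sat: (Mon,Fri,Wed,Thu,Tue) (Mon,Fri,Thu,Tue,Wed) (Mon,Fri,Thu,Wed,Tue) — 3.
Summing: 3 + 3 = 6.

6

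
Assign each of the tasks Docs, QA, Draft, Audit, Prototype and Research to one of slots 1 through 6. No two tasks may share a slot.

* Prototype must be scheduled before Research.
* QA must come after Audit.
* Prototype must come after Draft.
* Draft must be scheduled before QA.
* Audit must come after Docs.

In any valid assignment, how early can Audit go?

2

Precedence pushes Audit to at least 2; downstream work caps Audit at 5.
Audit at 2 is achievable: Prototype in 5, Research in 6, Audit in 2, Docs in 1, Draft in 3, QA in 4.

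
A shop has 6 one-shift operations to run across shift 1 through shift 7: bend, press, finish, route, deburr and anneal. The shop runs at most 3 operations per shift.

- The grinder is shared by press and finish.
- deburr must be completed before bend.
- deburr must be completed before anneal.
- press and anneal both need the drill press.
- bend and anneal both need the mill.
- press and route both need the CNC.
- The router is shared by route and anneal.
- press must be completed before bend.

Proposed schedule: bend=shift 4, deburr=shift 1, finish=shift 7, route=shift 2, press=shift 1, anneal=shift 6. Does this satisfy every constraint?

Valid

press must be completed before bend — holds.
press and anneal both need the drill press — holds.
press and route both need the CNC — holds.
deburr must be completed before bend — holds.
The grinder is shared by press and finish — holds.
The shop runs at most 3 operations per shift — holds.
The router is shared by route and anneal — holds.
deburr must be completed before anneal — holds.
bend and anneal both need the mill — holds.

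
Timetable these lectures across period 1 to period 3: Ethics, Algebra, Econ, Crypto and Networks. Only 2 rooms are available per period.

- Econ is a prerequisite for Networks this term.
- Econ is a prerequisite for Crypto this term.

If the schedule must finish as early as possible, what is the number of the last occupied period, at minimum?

The precedence chain requires at least 2 distinct periods.
With at most 2 per period and 5 lectures, at least 3 periods are needed.
3 works (last occupied period: period 3): for example Crypto in period 2, Networks in period 2, Algebra in period 3, Econ in period 1, Ethics in period 1.

3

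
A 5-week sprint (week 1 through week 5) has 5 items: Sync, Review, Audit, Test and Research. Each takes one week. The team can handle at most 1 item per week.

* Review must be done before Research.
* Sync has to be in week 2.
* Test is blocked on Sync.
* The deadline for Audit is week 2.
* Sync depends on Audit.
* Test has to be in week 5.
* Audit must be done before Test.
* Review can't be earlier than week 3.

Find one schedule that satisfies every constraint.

Test -> week 5; Sync -> week 2; Audit -> week 1; Review -> week 3; Research -> week 4

Checking: Audit(week 1) before Sync(week 2); Audit(week 1) before Test(week 5); Sync(week 2) before Test(week 5); Review(week 3) before Research(week 4); Review=week 3 in [week 3,week 5]; Test=week 5 in [week 5,week 5]; Audit=week 1 in [week 1,week 2]; Sync=week 2 in [week 2,week 2]; max 1 per week (cap 1).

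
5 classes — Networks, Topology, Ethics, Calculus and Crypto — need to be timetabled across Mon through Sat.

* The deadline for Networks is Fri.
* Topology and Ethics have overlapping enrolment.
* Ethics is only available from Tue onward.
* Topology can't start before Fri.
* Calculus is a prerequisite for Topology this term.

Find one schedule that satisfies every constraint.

Calculus in Mon, Crypto in Mon, Ethics in Tue, Networks in Mon, Topology in Fri

Checking: Calculus(Mon) before Topology(Fri); Topology(Fri) != Ethics(Tue); Topology=Fri in [Fri,Sat]; Ethics=Tue in [Tue,Sat]; Networks=Mon in [Mon,Fri].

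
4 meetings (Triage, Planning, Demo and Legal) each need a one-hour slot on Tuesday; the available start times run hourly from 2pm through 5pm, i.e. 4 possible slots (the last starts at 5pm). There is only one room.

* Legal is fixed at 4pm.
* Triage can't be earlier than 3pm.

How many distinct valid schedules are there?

4

Enumerating: Planning -> 2pm; Legal -> 4pm; Triage -> 3pm; Demo -> 5pm | Planning -> 5pm, Legal -> 4pm, Demo -> 2pm, Triage -> 3pm | Demo=3pm, Planning=2pm, Legal=4pm, Triage=5pm | Legal=4pm; Planning=3pm; Triage=5pm; Demo=2pm.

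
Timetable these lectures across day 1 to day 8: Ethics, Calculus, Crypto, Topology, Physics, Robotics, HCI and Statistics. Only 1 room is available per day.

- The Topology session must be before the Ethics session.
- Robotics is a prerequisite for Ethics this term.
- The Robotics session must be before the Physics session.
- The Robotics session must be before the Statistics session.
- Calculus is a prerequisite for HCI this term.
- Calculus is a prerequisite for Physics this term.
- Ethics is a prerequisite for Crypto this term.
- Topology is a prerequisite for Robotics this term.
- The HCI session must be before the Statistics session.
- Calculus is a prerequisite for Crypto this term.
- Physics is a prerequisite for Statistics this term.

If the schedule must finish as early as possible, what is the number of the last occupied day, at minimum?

8

The precedence chain requires at least 4 distinct days.
With at most 1 per day and 8 lectures, at least 8 days are needed.
8 works (last occupied day: day 8): for example Ethics=day 3, Topology=day 1, Crypto=day 8, HCI=day 6, Calculus=day 4, Robotics=day 2, Statistics=day 7, Physics=day 5.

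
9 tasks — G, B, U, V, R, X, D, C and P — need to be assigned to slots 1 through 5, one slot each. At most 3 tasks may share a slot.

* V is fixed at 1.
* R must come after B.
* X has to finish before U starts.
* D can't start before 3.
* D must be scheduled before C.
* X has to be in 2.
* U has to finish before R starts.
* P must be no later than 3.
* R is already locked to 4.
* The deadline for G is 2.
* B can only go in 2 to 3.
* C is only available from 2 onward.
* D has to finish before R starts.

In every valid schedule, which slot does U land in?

3

X is fixed at 2 and must come before U, so U is at least 3.
R is fixed at 4 and must come after U, so U is at most 3.
So U must be 3.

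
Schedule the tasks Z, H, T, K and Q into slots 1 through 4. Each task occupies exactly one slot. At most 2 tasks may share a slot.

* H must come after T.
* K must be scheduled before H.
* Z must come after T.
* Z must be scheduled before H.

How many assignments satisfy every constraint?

Splitting on Z: it can be 2 (16), 3 (20). Listing each branch's schedules as (H, T, K, Q):
Z=2: (3,1,1,2) (3,1,1,3) (3,1,1,4) (3,1,2,1) (3,1,2,3) (3,1,2,4) (4,1,1,2) (4,1,1,3) (4,1,1,4) (4,1,2,1) (4,1,2,3) (4,1,2,4) (4,1,3,1) (4,1,3,2) (4,1,3,3) (4,1,3,4) — 16.
Z=3: (4,1,1,2) (4,1,1,3) (4,1,1,4) (4,1,2,1) (4,1,2,2) (4,1,2,3) (4,1,2,4) (4,1,3,1) (4,1,3,2) (4,1,3,4) (4,2,1,1) (4,2,1,2) (4,2,1,3) (4,2,1,4) (4,2,2,1) (4,2,2,3) (4,2,2,4) (4,2,3,1) (4,2,3,2) (4,2,3,4) — 20.
Summing: 16 + 20 = 36.

36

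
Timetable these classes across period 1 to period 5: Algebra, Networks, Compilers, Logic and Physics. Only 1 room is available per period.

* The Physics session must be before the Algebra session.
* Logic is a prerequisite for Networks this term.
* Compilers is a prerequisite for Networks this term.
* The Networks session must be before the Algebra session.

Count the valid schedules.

8

Splitting on Networks: it can be period 3 (2), period 4 (6). Listing each branch's schedules as (Algebra, Compilers, Logic, Physics) by period number:
Networks=period 3: (5,1,2,4) (5,2,1,4) — 2.
Networks=period 4: (5,1,2,3) (5,1,3,2) (5,2,1,3) (5,2,3,1) (5,3,1,2) (5,3,2,1) — 6.
Summing: 2 + 6 = 8.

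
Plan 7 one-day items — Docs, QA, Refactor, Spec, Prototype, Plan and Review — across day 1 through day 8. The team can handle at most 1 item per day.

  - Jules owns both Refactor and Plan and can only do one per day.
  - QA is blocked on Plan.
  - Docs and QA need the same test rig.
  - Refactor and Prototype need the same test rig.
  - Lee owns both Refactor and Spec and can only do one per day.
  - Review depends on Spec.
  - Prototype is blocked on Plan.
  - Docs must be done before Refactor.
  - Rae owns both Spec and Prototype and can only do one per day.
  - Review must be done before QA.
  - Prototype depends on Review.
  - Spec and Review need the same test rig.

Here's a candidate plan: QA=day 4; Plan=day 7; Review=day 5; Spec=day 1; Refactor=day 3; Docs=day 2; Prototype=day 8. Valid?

Prototype is blocked on Plan — holds.
The team can handle at most 1 item per day — holds.
Lee owns both Refactor and Spec and can only do one per day — holds.
Refactor and Prototype need the same test rig — holds.
Prototype depends on Review — holds.
Spec and Review need the same test rig — holds.
Jules owns both Refactor and Plan and can only do one per day — holds.
Review must be done before QA — violated.
Docs and QA need the same test rig — holds.
Rae owns both Spec and Prototype and can only do one per day — holds.
QA is blocked on Plan — violated.
Docs must be done before Refactor — holds.
Review depends on Spec — holds.

Invalid. QA is blocked on Plan.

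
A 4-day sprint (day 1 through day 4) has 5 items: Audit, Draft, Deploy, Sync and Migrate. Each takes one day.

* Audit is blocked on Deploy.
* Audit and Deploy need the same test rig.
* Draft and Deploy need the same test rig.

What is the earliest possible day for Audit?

Precedence pushes Audit to at least day 2.
Audit at day 2 is achievable: Audit in day 2, Sync in day 1, Draft in day 2, Migrate in day 1, Deploy in day 1.

day 2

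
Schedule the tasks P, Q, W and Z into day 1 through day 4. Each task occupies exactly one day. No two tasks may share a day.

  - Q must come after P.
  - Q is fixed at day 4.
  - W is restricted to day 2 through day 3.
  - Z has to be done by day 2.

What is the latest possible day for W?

day 3

W is available from day 2; W's own window allows nothing later than day 3.
W at day 3 is achievable: Z -> day 1; W -> day 3; P -> day 2; Q -> day 4.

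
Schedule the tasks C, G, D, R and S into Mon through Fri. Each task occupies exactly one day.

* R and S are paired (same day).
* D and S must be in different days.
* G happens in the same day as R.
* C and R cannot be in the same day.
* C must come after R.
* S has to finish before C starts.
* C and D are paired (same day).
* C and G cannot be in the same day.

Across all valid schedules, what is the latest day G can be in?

Thu

G must be in the same day as R, which can't be after Thu, so G is at most Thu.
G at Thu is achievable: S in Thu, C in Fri, G in Thu, R in Thu, D in Fri.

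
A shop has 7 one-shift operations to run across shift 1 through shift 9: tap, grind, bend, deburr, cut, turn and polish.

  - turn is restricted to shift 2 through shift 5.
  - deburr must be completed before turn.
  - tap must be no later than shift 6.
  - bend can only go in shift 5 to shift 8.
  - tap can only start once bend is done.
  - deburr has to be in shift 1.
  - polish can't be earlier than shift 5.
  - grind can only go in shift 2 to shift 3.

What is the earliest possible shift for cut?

shift 1

cut at shift 1 is achievable: bend in shift 5; grind in shift 2; cut in shift 1; deburr in shift 1; tap in shift 6; polish in shift 5; turn in shift 2.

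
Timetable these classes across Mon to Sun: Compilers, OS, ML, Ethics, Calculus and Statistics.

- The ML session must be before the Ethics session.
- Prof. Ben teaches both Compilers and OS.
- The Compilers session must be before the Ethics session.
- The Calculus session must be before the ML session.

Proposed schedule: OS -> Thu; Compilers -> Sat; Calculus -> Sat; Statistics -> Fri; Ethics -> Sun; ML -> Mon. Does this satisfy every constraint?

Invalid. The Calculus session must be before the ML session.

Prof. Ben teaches both Compilers and OS — holds.
The Calculus session must be before the ML session — violated.
The ML session must be before the Ethics session — holds.
The Compilers session must be before the Ethics session — holds.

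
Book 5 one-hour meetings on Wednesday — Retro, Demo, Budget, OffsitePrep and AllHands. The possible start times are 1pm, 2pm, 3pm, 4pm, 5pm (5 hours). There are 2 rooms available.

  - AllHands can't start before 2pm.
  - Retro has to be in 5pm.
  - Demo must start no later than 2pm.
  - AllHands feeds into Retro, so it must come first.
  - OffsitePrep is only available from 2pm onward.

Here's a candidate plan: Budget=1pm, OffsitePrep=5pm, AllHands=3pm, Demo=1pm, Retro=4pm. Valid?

Demo must start no later than 2pm — holds.
AllHands feeds into Retro, so it must come first — holds.
There are 2 rooms available — holds.
Retro has to be in 5pm — violated.
OffsitePrep is only available from 2pm onward — holds.
AllHands can't start before 2pm — holds.

Invalid. Retro has to be in 5pm.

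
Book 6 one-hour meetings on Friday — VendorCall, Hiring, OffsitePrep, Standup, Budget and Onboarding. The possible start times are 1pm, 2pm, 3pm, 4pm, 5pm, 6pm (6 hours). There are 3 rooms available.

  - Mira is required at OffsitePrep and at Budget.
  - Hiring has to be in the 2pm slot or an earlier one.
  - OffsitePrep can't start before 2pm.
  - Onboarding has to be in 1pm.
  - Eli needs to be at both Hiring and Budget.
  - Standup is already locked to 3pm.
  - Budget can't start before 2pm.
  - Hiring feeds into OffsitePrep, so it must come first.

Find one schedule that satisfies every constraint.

Budget=3pm, OffsitePrep=2pm, Onboarding=1pm, Hiring=1pm, VendorCall=1pm, Standup=3pm

Checking: Hiring(1pm) before OffsitePrep(2pm); OffsitePrep(2pm) != Budget(3pm); Hiring(1pm) != Budget(3pm); Standup=3pm in [3pm,3pm]; Onboarding=1pm in [1pm,1pm]; Hiring=1pm in [1pm,2pm]; Budget=3pm in [2pm,6pm]; OffsitePrep=2pm in [2pm,6pm]; max 3 per hour (cap 3).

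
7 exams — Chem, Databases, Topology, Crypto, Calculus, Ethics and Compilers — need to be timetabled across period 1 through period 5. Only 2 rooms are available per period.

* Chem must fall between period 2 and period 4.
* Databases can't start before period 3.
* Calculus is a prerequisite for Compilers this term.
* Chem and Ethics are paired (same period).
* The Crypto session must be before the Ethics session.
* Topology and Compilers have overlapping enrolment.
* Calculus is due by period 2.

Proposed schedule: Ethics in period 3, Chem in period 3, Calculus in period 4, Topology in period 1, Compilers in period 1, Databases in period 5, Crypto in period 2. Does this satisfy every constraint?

Chem must fall between period 2 and period 4 — holds.
Calculus is due by period 2 — violated.
Chem and Ethics are paired (same period) — holds.
Calculus is a prerequisite for Compilers this term — violated.
Only 2 rooms are available per period — holds.
Databases can't start before period 3 — holds.
The Crypto session must be before the Ethics session — holds.
Topology and Compilers have overlapping enrolment — violated.

Invalid. Calculus is a prerequisite for Compilers this term.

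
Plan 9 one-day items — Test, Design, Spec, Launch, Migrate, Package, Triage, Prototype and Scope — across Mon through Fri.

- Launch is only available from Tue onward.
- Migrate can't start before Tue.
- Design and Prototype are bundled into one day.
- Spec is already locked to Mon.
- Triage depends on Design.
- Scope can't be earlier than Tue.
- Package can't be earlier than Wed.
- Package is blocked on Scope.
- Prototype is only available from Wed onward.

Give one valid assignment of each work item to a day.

Spec in Mon; Test in Mon; Migrate in Tue; Scope in Tue; Triage in Thu; Prototype in Wed; Package in Wed; Launch in Tue; Design in Wed

Checking: Scope(Tue) before Package(Wed); Design(Wed) before Triage(Thu); Design = Prototype = Wed; Prototype=Wed in [Wed,Fri]; Launch=Tue in [Tue,Fri]; Scope=Tue in [Tue,Fri]; Spec=Mon in [Mon,Mon]; Package=Wed in [Wed,Fri]; Migrate=Tue in [Tue,Fri].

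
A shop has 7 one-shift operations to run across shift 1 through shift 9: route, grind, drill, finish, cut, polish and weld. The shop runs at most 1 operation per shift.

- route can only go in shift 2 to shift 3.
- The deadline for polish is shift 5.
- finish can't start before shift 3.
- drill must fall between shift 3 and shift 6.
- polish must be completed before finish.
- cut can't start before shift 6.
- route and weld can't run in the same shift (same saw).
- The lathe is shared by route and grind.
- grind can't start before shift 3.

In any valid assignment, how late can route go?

Route is available from shift 2; route's own window allows nothing later than shift 3.
route at shift 3 is achievable: polish -> shift 1; grind -> shift 7; finish -> shift 5; cut -> shift 6; weld -> shift 2; route -> shift 3; drill -> shift 4.

shift 3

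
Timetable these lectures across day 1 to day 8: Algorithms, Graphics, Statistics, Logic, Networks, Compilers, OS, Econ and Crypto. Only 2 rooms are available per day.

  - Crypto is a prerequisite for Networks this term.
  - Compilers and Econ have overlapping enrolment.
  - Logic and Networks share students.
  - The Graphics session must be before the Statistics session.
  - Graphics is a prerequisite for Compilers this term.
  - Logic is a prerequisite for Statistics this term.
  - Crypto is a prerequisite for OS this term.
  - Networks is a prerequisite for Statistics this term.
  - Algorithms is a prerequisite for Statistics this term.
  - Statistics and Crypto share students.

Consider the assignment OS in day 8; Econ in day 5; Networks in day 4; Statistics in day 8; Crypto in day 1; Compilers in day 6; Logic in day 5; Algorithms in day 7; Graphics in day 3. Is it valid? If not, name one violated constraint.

Valid

Logic is a prerequisite for Statistics this term — holds.
Crypto is a prerequisite for OS this term — holds.
Graphics is a prerequisite for Compilers this term — holds.
The Graphics session must be before the Statistics session — holds.
Algorithms is a prerequisite for Statistics this term — holds.
Compilers and Econ have overlapping enrolment — holds.
Crypto is a prerequisite for Networks this term — holds.
Only 2 rooms are available per day — holds.
Networks is a prerequisite for Statistics this term — holds.
Statistics and Crypto share students — holds.
Logic and Networks share students — holds.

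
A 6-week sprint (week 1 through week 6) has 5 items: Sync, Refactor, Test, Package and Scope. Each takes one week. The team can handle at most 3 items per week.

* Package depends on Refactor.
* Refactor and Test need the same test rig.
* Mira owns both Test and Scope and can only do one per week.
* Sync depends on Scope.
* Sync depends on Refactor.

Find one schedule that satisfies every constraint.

Test -> week 2; Sync -> week 2; Scope -> week 1; Refactor -> week 1; Package -> week 2

Checking: Scope(week 1) before Sync(week 2); Refactor(week 1) before Package(week 2); Refactor(week 1) before Sync(week 2); Refactor(week 1) != Test(week 2); Test(week 2) != Scope(week 1); max 3 per week (cap 3).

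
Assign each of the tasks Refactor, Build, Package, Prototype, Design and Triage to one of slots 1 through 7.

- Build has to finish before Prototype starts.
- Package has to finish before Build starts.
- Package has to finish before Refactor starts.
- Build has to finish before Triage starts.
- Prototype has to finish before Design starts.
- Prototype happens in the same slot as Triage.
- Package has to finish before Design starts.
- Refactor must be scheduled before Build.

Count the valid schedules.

21

Splitting on Refactor: it can be 2 (10), 3 (8), 4 (3). Listing each branch's schedules as (Build, Package, Prototype, Design, Triage):
Refactor=2: (3,1,4,5,4) (3,1,4,6,4) (3,1,4,7,4) (3,1,5,6,5) (3,1,5,7,5) (3,1,6,7,6) (4,1,5,6,5) (4,1,5,7,5) (4,1,6,7,6) (5,1,6,7,6) — 10.
Refactor=3: (4,1,5,6,5) (4,1,5,7,5) (4,1,6,7,6) (4,2,5,6,5) (4,2,5,7,5) (4,2,6,7,6) (5,1,6,7,6) (5,2,6,7,6) — 8.
Refactor=4: (5,1,6,7,6) (5,2,6,7,6) (5,3,6,7,6) — 3.
Summing: 10 + 8 + 3 = 21.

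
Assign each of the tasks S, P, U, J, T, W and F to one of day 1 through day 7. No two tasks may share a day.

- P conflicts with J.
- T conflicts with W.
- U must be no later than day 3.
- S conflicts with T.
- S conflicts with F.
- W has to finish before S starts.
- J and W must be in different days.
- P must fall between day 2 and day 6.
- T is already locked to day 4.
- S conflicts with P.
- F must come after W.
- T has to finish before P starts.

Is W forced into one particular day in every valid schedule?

W can be day 1 (e.g. J in day 7; U in day 2; W in day 1; P in day 5; S in day 3; F in day 6; T in day 4) or day 2 (e.g. W in day 2, P in day 5, T in day 4, U in day 1, S in day 3, J in day 7, F in day 6).

No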